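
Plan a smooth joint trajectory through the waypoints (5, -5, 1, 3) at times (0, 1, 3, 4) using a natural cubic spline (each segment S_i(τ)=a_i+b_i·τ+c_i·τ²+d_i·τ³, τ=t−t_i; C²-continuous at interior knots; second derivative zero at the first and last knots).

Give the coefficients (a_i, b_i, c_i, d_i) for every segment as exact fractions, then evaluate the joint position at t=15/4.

Δ: Δ0=-10, Δ1=3, Δ2=2
row 1: diag=6, rhs=78; c'=1/3, d'=13
row 2: denom=6−2·1/3=16/3; d'=(-6−2·13)/(16/3)=-6
back: M2=-6
back: M1=13−1/3·-6=15
M: M0=0, M1=15, M2=-6, M3=0
seg 0: a=5, c=M0/2=0, d=(M1−M0)/(6·1)=5/2, b=Δ0−h0·(2M0+M1)/6=-25/2
seg 1: a=-5, c=M1/2=15/2, d=(M2−M1)/(6·2)=-7/4, b=Δ1−h1·(2M1+M2)/6=-5
seg 2: a=1, c=M2/2=-3, d=(M3−M2)/(6·1)=1, b=Δ2−h2·(2M2+M3)/6=4
t_q=15/4 → seg 2, τ=3/4; S=1+4·τ+-3·τ²+1·τ³=175/64

  seg 0: a=5 b=-25/2 c=0 d=5/2
  seg 1: a=-5 b=-5 c=15/2 d=-7/4
  seg 2: a=1 b=4 c=-3 d=1
S(15/4) = 175/64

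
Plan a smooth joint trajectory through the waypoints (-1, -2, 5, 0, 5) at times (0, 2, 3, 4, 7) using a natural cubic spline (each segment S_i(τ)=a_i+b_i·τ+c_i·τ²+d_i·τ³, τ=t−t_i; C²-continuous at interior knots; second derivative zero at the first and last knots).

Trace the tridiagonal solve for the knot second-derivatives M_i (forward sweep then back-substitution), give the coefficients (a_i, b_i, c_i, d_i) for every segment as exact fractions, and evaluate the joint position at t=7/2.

Δ: Δ0=-1/2, Δ1=7, Δ2=-5, Δ3=5/3
row 1: diag=6, rhs=45; c'=1/6, d'=15/2
row 2: denom=4−1·1/6=23/6; d'=(-72−1·15/2)/(23/6)=-477/23
row 3: denom=8−1·6/23=178/23; d'=(40−1·-477/23)/(178/23)=1397/178
back: M3=1397/178
back: M2=-477/23−6/23·1397/178=-2028/89
back: M1=15/2−1/6·-2028/89=2011/178
M: M0=0, M1=2011/178, M2=-2028/89, M3=1397/178, M4=0
seg 0: a=-1, c=M0/2=0, d=(M1−M0)/(6·2)=2011/2136, b=Δ0−h0·(2M0+M1)/6=-1139/267
seg 1: a=-2, c=M1/2=2011/356, d=(M2−M1)/(6·1)=-6067/1068, b=Δ1−h1·(2M1+M2)/6=3755/534
seg 2: a=5, c=M2/2=-1014/89, d=(M3−M2)/(6·1)=5453/1068, b=Δ2−h2·(2M2+M3)/6=1375/1068
seg 3: a=0, c=M3/2=1397/356, d=(M4−M3)/(6·3)=-1397/3204, b=Δ3−h3·(2M3+M4)/6=-3301/534
t_q=7/2 → seg 2, τ=1/2; S=5+1375/1068·τ+-1014/89·τ²+5453/1068·τ³=9779/2848

  seg 0: a=-1 b=-1139/267 c=0 d=2011/2136
  seg 1: a=-2 b=3755/534 c=2011/356 d=-6067/1068
  seg 2: a=5 b=1375/1068 c=-1014/89 d=5453/1068
  seg 3: a=0 b=-3301/534 c=1397/356 d=-1397/3204
S(7/2) = 9779/2848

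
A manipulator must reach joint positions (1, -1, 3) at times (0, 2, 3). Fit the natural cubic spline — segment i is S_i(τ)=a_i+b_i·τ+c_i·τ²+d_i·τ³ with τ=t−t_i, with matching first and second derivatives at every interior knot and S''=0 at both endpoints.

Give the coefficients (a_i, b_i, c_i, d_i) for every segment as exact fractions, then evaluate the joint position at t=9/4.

Δ: Δ0=-1, Δ1=4
row 1: diag=6, rhs=30; c'=1/6, d'=5
back: M1=5
M: M0=0, M1=5, M2=0
seg 0: a=1, c=M0/2=0, d=(M1−M0)/(6·2)=5/12, b=Δ0−h0·(2M0+M1)/6=-8/3
seg 1: a=-1, c=M1/2=5/2, d=(M2−M1)/(6·1)=-5/6, b=Δ1−h1·(2M1+M2)/6=7/3
t_q=9/4 → seg 1, τ=1/4; S=-1+7/3·τ+5/2·τ²+-5/6·τ³=-35/128

  seg 0: a=1 b=-8/3 c=0 d=5/12
  seg 1: a=-1 b=7/3 c=5/2 d=-5/6
S(9/4) = -35/128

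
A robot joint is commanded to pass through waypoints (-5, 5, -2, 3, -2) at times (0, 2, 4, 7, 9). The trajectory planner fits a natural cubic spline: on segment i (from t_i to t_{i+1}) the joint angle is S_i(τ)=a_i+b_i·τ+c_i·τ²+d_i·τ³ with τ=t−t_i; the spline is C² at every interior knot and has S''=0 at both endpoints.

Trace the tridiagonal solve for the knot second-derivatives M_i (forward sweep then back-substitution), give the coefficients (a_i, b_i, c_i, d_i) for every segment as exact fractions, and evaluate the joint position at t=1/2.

  seg 0: a=-5 b=15731/2064 c=0 d=-5411/8256
  seg 1: a=5 b=-251/1032 c=-5411/1376 d=9511/8256
  seg 2: a=-2 b=-4435/2064 c=1025/344 d=-1175/2064
  seg 3: a=3 b=185/516 c=-1475/688 d=1475/4128
S(1/2) = -27985/22016

Δ: Δ0=5, Δ1=-7/2, Δ2=5/3, Δ3=-5/2
row 1: diag=8, rhs=-51; c'=1/4, d'=-51/8
row 2: denom=10−2·1/4=19/2; d'=(31−2·-51/8)/(19/2)=175/38
row 3: denom=10−3·6/19=172/19; d'=(-25−3·175/38)/(172/19)=-1475/344
back: M3=-1475/344
back: M2=175/38−6/19·-1475/344=1025/172
back: M1=-51/8−1/4·1025/172=-5411/688
M: M0=0, M1=-5411/688, M2=1025/172, M3=-1475/344, M4=0
seg 0: a=-5, c=M0/2=0, d=(M1−M0)/(6·2)=-5411/8256, b=Δ0−h0·(2M0+M1)/6=15731/2064
seg 1: a=5, c=M1/2=-5411/1376, d=(M2−M1)/(6·2)=9511/8256, b=Δ1−h1·(2M1+M2)/6=-251/1032
seg 2: a=-2, c=M2/2=1025/344, d=(M3−M2)/(6·3)=-1175/2064, b=Δ2−h2·(2M2+M3)/6=-4435/2064
seg 3: a=3, c=M3/2=-1475/688, d=(M4−M3)/(6·2)=1475/4128, b=Δ3−h3·(2M3+M4)/6=185/516
t_q=1/2 → seg 0, τ=1/2; S=-5+15731/2064·τ+0·τ²+-5411/8256·τ³=-27985/22016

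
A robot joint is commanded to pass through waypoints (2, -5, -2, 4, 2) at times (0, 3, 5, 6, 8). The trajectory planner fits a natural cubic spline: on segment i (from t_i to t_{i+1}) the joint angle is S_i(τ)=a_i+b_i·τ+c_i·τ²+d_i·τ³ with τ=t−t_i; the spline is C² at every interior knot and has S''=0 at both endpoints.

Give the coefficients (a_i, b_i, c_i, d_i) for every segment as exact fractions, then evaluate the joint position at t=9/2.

  seg 0: a=2 b=-5755/1956 c=0 d=397/5868
  seg 1: a=-5 b=-1091/978 c=397/652 d=1367/3912
  seg 2: a=-2 b=2696/489 c=441/163 d=-1085/489
  seg 3: a=4 b=2087/489 c=-644/163 d=322/489
S(9/2) = -43021/10432

Δ: Δ0=-7/3, Δ1=3/2, Δ2=6, Δ3=-1
row 1: diag=10, rhs=23; c'=1/5, d'=23/10
row 2: denom=6−2·1/5=28/5; d'=(27−2·23/10)/(28/5)=4
row 3: denom=6−1·5/28=163/28; d'=(-42−1·4)/(163/28)=-1288/163
back: M3=-1288/163
back: M2=4−5/28·-1288/163=882/163
back: M1=23/10−1/5·882/163=397/326
M: M0=0, M1=397/326, M2=882/163, M3=-1288/163, M4=0
seg 0: a=2, c=M0/2=0, d=(M1−M0)/(6·3)=397/5868, b=Δ0−h0·(2M0+M1)/6=-5755/1956
seg 1: a=-5, c=M1/2=397/652, d=(M2−M1)/(6·2)=1367/3912, b=Δ1−h1·(2M1+M2)/6=-1091/978
seg 2: a=-2, c=M2/2=441/163, d=(M3−M2)/(6·1)=-1085/489, b=Δ2−h2·(2M2+M3)/6=2696/489
seg 3: a=4, c=M3/2=-644/163, d=(M4−M3)/(6·2)=322/489, b=Δ3−h3·(2M3+M4)/6=2087/489
t_q=9/2 → seg 1, τ=3/2; S=-5+-1091/978·τ+397/652·τ²+1367/3912·τ³=-43021/10432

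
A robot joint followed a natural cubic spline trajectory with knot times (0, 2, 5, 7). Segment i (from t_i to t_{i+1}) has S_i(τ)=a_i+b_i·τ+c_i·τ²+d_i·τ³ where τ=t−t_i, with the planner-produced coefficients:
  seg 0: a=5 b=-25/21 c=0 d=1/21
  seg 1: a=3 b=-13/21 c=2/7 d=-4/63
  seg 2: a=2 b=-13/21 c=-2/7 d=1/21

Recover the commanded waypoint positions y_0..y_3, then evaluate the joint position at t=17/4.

y_0 = S_0(0) = a_0 = 5
y_1 = S_1(0) = a_1 = 3
y_2 = S_2(0) = a_2 = 2
y_3 = S_2(2) = 0
t_q=17/4 is in segment 1 (τ=9/4); S_1(τ)=261/112

y_0=5 y_1=3 y_2=2 y_3=0
S(17/4) = 261/112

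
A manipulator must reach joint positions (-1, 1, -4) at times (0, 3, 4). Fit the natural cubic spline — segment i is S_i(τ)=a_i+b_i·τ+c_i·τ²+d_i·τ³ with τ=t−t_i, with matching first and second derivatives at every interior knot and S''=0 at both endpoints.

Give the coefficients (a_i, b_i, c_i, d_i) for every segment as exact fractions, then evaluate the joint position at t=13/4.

Δ: Δ0=2/3, Δ1=-5
row 1: diag=8, rhs=-34; c'=1/8, d'=-17/4
back: M1=-17/4
M: M0=0, M1=-17/4, M2=0
seg 0: a=-1, c=M0/2=0, d=(M1−M0)/(6·3)=-17/72, b=Δ0−h0·(2M0+M1)/6=67/24
seg 1: a=1, c=M1/2=-17/8, d=(M2−M1)/(6·1)=17/24, b=Δ1−h1·(2M1+M2)/6=-43/12
t_q=13/4 → seg 1, τ=1/4; S=1+-43/12·τ+-17/8·τ²+17/24·τ³=-9/512

  seg 0: a=-1 b=67/24 c=0 d=-17/72
  seg 1: a=1 b=-43/12 c=-17/8 d=17/24
S(13/4) = -9/512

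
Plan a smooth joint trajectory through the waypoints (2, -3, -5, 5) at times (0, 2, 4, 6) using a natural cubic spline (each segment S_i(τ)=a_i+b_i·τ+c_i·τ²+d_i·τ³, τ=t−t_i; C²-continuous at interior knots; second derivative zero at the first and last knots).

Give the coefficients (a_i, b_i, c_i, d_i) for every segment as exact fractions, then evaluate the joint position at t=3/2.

Δ: Δ0=-5/2, Δ1=-1, Δ2=5
row 1: diag=8, rhs=9; c'=1/4, d'=9/8
row 2: denom=8−2·1/4=15/2; d'=(36−2·9/8)/(15/2)=9/2
back: M2=9/2
back: M1=9/8−1/4·9/2=0
M: M0=0, M1=0, M2=9/2, M3=0
seg 0: a=2, c=M0/2=0, d=(M1−M0)/(6·2)=0, b=Δ0−h0·(2M0+M1)/6=-5/2
seg 1: a=-3, c=M1/2=0, d=(M2−M1)/(6·2)=3/8, b=Δ1−h1·(2M1+M2)/6=-5/2
seg 2: a=-5, c=M2/2=9/4, d=(M3−M2)/(6·2)=-3/8, b=Δ2−h2·(2M2+M3)/6=2
t_q=3/2 → seg 0, τ=3/2; S=2+-5/2·τ+0·τ²+0·τ³=-7/4

  seg 0: a=2 b=-5/2 c=0 d=0
  seg 1: a=-3 b=-5/2 c=0 d=3/8
  seg 2: a=-5 b=2 c=9/4 d=-3/8
S(3/2) = -7/4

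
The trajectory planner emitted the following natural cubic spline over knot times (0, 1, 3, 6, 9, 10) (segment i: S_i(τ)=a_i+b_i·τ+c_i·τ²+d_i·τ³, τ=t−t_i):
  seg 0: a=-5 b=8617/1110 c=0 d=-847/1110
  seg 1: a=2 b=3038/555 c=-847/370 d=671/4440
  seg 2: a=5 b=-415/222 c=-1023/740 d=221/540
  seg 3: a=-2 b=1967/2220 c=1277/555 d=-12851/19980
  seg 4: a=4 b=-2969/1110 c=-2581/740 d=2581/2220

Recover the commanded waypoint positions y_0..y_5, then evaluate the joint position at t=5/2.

y_0=-5 y_1=2 y_2=5 y_3=-2 y_4=4 y_5=-1
S(5/2) = 65951/11840

y_0 = S_0(0) = a_0 = -5
y_1 = S_1(0) = a_1 = 2
y_2 = S_2(0) = a_2 = 5
y_3 = S_3(0) = a_3 = -2
y_4 = S_4(0) = a_4 = 4
y_5 = S_4(1) = -1
t_q=5/2 is in segment 1 (τ=3/2); S_1(τ)=65951/11840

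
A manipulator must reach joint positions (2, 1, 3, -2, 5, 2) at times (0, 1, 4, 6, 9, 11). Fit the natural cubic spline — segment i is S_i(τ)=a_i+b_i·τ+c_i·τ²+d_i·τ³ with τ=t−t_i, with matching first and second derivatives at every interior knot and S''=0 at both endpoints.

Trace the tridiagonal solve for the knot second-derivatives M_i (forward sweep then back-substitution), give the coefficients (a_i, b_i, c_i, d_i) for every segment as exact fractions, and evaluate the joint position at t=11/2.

  seg 0: a=2 b=-17629/12282 c=0 d=5347/12282
  seg 1: a=1 b=-794/6141 c=5347/4094 d=-38347/110538
  seg 2: a=3 b=-20383/12282 c=-11153/6141 d=5715/8188
  seg 3: a=-2 b=-6737/12282 c=29129/12282 d=-25996/55269
  seg 4: a=5 b=12061/12282 c=-7621/4094 d=7621/24564
S(11/2) = -79919/65504

Δ: Δ0=-1, Δ1=2/3, Δ2=-5/2, Δ3=7/3, Δ4=-3/2
row 1: diag=8, rhs=10; c'=3/8, d'=5/4
row 2: denom=10−3·3/8=71/8; d'=(-19−3·5/4)/(71/8)=-182/71
row 3: denom=10−2·16/71=678/71; d'=(29−2·-182/71)/(678/71)=2423/678
row 4: denom=10−3·71/226=2047/226; d'=(-23−3·2423/678)/(2047/226)=-7621/2047
back: M4=-7621/2047
back: M3=2423/678−71/226·-7621/2047=29129/6141
back: M2=-182/71−16/71·29129/6141=-22306/6141
back: M1=5/4−3/8·-22306/6141=5347/2047
M: M0=0, M1=5347/2047, M2=-22306/6141, M3=29129/6141, M4=-7621/2047, M5=0
seg 0: a=2, c=M0/2=0, d=(M1−M0)/(6·1)=5347/12282, b=Δ0−h0·(2M0+M1)/6=-17629/12282
seg 1: a=1, c=M1/2=5347/4094, d=(M2−M1)/(6·3)=-38347/110538, b=Δ1−h1·(2M1+M2)/6=-794/6141
seg 2: a=3, c=M2/2=-11153/6141, d=(M3−M2)/(6·2)=5715/8188, b=Δ2−h2·(2M2+M3)/6=-20383/12282
seg 3: a=-2, c=M3/2=29129/12282, d=(M4−M3)/(6·3)=-25996/55269, b=Δ3−h3·(2M3+M4)/6=-6737/12282
seg 4: a=5, c=M4/2=-7621/4094, d=(M5−M4)/(6·2)=7621/24564, b=Δ4−h4·(2M4+M5)/6=12061/12282
t_q=11/2 → seg 2, τ=3/2; S=3+-20383/12282·τ+-11153/6141·τ²+5715/8188·τ³=-79919/65504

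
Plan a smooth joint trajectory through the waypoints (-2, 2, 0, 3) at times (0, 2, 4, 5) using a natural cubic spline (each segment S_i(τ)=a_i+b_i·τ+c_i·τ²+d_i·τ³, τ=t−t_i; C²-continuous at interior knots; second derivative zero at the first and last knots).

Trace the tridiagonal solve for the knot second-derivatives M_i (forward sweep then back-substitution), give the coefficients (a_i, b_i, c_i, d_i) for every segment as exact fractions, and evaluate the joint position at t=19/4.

  seg 0: a=-2 b=35/11 c=0 d=-13/44
  seg 1: a=2 b=-4/11 c=-39/22 d=8/11
  seg 2: a=0 b=14/11 c=57/22 d=-19/22
S(19/4) = 2883/1408

Δ: Δ0=2, Δ1=-1, Δ2=3
row 1: diag=8, rhs=-18; c'=1/4, d'=-9/4
row 2: denom=6−2·1/4=11/2; d'=(24−2·-9/4)/(11/2)=57/11
back: M2=57/11
back: M1=-9/4−1/4·57/11=-39/11
M: M0=0, M1=-39/11, M2=57/11, M3=0
seg 0: a=-2, c=M0/2=0, d=(M1−M0)/(6·2)=-13/44, b=Δ0−h0·(2M0+M1)/6=35/11
seg 1: a=2, c=M1/2=-39/22, d=(M2−M1)/(6·2)=8/11, b=Δ1−h1·(2M1+M2)/6=-4/11
seg 2: a=0, c=M2/2=57/22, d=(M3−M2)/(6·1)=-19/22, b=Δ2−h2·(2M2+M3)/6=14/11
t_q=19/4 → seg 2, τ=3/4; S=0+14/11·τ+57/22·τ²+-19/22·τ³=2883/1408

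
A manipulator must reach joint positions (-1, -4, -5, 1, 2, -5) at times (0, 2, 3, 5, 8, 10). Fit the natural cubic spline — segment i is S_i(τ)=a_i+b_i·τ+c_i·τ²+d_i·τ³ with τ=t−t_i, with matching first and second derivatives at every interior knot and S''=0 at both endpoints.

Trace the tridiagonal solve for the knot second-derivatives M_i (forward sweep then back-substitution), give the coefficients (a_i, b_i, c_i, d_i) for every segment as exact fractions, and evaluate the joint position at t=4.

  seg 0: a=-1 b=-24809/17670 c=0 d=-212/8835
  seg 1: a=-4 b=-29897/17670 c=-424/2945 d=14771/17670
  seg 2: a=-5 b=4664/8835 c=13923/5890 d=-4982/8835
  seg 3: a=1 b=28418/8835 c=-1201/1178 d=1033/53010
  seg 4: a=2 b=-41957/17670 c=-2486/2945 d=1243/8835
S(4) = -15739/5890

Δ: Δ0=-3/2, Δ1=-1, Δ2=3, Δ3=1/3, Δ4=-7/2
row 1: diag=6, rhs=3; c'=1/6, d'=1/2
row 2: denom=6−1·1/6=35/6; d'=(24−1·1/2)/(35/6)=141/35
row 3: denom=10−2·12/35=326/35; d'=(-16−2·141/35)/(326/35)=-421/163
row 4: denom=10−3·105/326=2945/326; d'=(-23−3·-421/163)/(2945/326)=-4972/2945
back: M4=-4972/2945
back: M3=-421/163−105/326·-4972/2945=-1201/589
back: M2=141/35−12/35·-1201/589=13923/2945
back: M1=1/2−1/6·13923/2945=-848/2945
M: M0=0, M1=-848/2945, M2=13923/2945, M3=-1201/589, M4=-4972/2945, M5=0
seg 0: a=-1, c=M0/2=0, d=(M1−M0)/(6·2)=-212/8835, b=Δ0−h0·(2M0+M1)/6=-24809/17670
seg 1: a=-4, c=M1/2=-424/2945, d=(M2−M1)/(6·1)=14771/17670, b=Δ1−h1·(2M1+M2)/6=-29897/17670
seg 2: a=-5, c=M2/2=13923/5890, d=(M3−M2)/(6·2)=-4982/8835, b=Δ2−h2·(2M2+M3)/6=4664/8835
seg 3: a=1, c=M3/2=-1201/1178, d=(M4−M3)/(6·3)=1033/53010, b=Δ3−h3·(2M3+M4)/6=28418/8835
seg 4: a=2, c=M4/2=-2486/2945, d=(M5−M4)/(6·2)=1243/8835, b=Δ4−h4·(2M4+M5)/6=-41957/17670
t_q=4 → seg 2, τ=1; S=-5+4664/8835·τ+13923/5890·τ²+-4982/8835·τ³=-15739/5890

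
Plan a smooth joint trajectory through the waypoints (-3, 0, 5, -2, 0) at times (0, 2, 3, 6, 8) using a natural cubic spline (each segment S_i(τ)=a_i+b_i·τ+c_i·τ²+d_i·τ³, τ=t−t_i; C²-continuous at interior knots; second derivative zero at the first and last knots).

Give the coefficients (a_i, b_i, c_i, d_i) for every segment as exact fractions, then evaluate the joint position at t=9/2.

  seg 0: a=-3 b=-119/1248 c=0 d=1991/4992
  seg 1: a=0 b=2927/624 c=1991/832 d=-5201/2496
  seg 2: a=5 b=8051/2496 c=-1605/416 d=385/576
  seg 3: a=-2 b=-1171/624 c=1795/832 d=-1795/4992
S(9/2) = 22719/6656

Δ: Δ0=3/2, Δ1=5, Δ2=-7/3, Δ3=1
row 1: diag=6, rhs=21; c'=1/6, d'=7/2
row 2: denom=8−1·1/6=47/6; d'=(-44−1·7/2)/(47/6)=-285/47
row 3: denom=10−3·18/47=416/47; d'=(20−3·-285/47)/(416/47)=1795/416
back: M3=1795/416
back: M2=-285/47−18/47·1795/416=-1605/208
back: M1=7/2−1/6·-1605/208=1991/416
M: M0=0, M1=1991/416, M2=-1605/208, M3=1795/416, M4=0
seg 0: a=-3, c=M0/2=0, d=(M1−M0)/(6·2)=1991/4992, b=Δ0−h0·(2M0+M1)/6=-119/1248
seg 1: a=0, c=M1/2=1991/832, d=(M2−M1)/(6·1)=-5201/2496, b=Δ1−h1·(2M1+M2)/6=2927/624
seg 2: a=5, c=M2/2=-1605/416, d=(M3−M2)/(6·3)=385/576, b=Δ2−h2·(2M2+M3)/6=8051/2496
seg 3: a=-2, c=M3/2=1795/832, d=(M4−M3)/(6·2)=-1795/4992, b=Δ3−h3·(2M3+M4)/6=-1171/624
t_q=9/2 → seg 2, τ=3/2; S=5+8051/2496·τ+-1605/416·τ²+385/576·τ³=22719/6656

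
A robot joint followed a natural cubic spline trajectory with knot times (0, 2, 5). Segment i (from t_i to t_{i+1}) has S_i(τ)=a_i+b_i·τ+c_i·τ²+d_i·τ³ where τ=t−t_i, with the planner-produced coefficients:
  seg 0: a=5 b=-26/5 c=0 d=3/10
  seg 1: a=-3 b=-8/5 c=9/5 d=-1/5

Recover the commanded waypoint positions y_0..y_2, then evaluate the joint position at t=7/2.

y_0=5 y_1=-3 y_2=3
S(7/2) = -81/40

y_0 = S_0(0) = a_0 = 5
y_1 = S_1(0) = a_1 = -3
y_2 = S_1(3) = 3
t_q=7/2 is in segment 1 (τ=3/2); S_1(τ)=-81/40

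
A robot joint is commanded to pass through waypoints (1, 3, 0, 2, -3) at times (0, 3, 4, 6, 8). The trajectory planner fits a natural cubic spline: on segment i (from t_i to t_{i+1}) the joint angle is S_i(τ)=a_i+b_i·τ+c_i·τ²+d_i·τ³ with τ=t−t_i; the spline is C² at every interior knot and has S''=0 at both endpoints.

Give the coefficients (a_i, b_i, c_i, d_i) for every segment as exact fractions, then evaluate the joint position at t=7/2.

  seg 0: a=1 b=2491/1032 c=0 d=-601/3096
  seg 1: a=3 b=-1459/516 c=-601/344 d=1625/1032
  seg 2: a=0 b=-1649/1032 c=128/43 d=-3463/4128
  seg 3: a=2 b=125/516 c=-1415/688 d=1415/4128
S(7/2) = 3705/2752

Δ: Δ0=2/3, Δ1=-3, Δ2=1, Δ3=-5/2
row 1: diag=8, rhs=-22; c'=1/8, d'=-11/4
row 2: denom=6−1·1/8=47/8; d'=(24−1·-11/4)/(47/8)=214/47
row 3: denom=8−2·16/47=344/47; d'=(-21−2·214/47)/(344/47)=-1415/344
back: M3=-1415/344
back: M2=214/47−16/47·-1415/344=256/43
back: M1=-11/4−1/8·256/43=-601/172
M: M0=0, M1=-601/172, M2=256/43, M3=-1415/344, M4=0
seg 0: a=1, c=M0/2=0, d=(M1−M0)/(6·3)=-601/3096, b=Δ0−h0·(2M0+M1)/6=2491/1032
seg 1: a=3, c=M1/2=-601/344, d=(M2−M1)/(6·1)=1625/1032, b=Δ1−h1·(2M1+M2)/6=-1459/516
seg 2: a=0, c=M2/2=128/43, d=(M3−M2)/(6·2)=-3463/4128, b=Δ2−h2·(2M2+M3)/6=-1649/1032
seg 3: a=2, c=M3/2=-1415/688, d=(M4−M3)/(6·2)=1415/4128, b=Δ3−h3·(2M3+M4)/6=125/516
t_q=7/2 → seg 1, τ=1/2; S=3+-1459/516·τ+-601/344·τ²+1625/1032·τ³=3705/2752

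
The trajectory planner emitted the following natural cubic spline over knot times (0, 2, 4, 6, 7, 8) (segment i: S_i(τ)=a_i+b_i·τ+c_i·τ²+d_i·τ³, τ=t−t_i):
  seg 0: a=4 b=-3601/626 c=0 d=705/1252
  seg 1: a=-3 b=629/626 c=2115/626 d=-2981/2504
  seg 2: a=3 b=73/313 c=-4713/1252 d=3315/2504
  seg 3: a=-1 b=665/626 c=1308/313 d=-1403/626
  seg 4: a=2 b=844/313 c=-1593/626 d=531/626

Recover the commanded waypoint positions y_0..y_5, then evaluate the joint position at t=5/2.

y_0 = S_0(0) = a_0 = 4
y_1 = S_1(0) = a_1 = -3
y_2 = S_2(0) = a_2 = 3
y_3 = S_3(0) = a_3 = -1
y_4 = S_4(0) = a_4 = 2
y_5 = S_4(1) = 3
t_q=5/2 is in segment 1 (τ=1/2); S_1(τ)=-36093/20032

y_0=4 y_1=-3 y_2=3 y_3=-1 y_4=2 y_5=3
S(5/2) = -36093/20032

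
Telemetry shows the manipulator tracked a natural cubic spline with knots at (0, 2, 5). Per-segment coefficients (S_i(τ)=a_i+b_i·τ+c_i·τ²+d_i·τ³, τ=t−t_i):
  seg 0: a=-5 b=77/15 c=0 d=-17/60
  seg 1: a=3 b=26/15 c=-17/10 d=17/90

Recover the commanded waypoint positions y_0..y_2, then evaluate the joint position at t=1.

y_0 = S_0(0) = a_0 = -5
y_1 = S_1(0) = a_1 = 3
y_2 = S_1(3) = -2
t_q=1 is in segment 0 (τ=1); S_0(τ)=-3/20

y_0=-5 y_1=3 y_2=-2
S(1) = -3/20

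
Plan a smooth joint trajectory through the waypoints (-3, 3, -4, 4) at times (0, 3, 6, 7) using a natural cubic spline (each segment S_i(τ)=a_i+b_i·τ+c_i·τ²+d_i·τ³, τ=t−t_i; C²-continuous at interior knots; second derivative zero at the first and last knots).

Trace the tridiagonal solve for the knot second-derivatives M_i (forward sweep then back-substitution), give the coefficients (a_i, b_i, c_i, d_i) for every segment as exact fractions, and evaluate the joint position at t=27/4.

  seg 0: a=-3 b=371/87 c=0 d=-197/783
  seg 1: a=3 b=-220/87 c=-197/87 d=608/783
  seg 2: a=-4 b=422/87 c=137/29 d=-137/87
S(27/4) = 3027/1856

Δ: Δ0=2, Δ1=-7/3, Δ2=8
row 1: diag=12, rhs=-26; c'=1/4, d'=-13/6
row 2: denom=8−3·1/4=29/4; d'=(62−3·-13/6)/(29/4)=274/29
back: M2=274/29
back: M1=-13/6−1/4·274/29=-394/87
M: M0=0, M1=-394/87, M2=274/29, M3=0
seg 0: a=-3, c=M0/2=0, d=(M1−M0)/(6·3)=-197/783, b=Δ0−h0·(2M0+M1)/6=371/87
seg 1: a=3, c=M1/2=-197/87, d=(M2−M1)/(6·3)=608/783, b=Δ1−h1·(2M1+M2)/6=-220/87
seg 2: a=-4, c=M2/2=137/29, d=(M3−M2)/(6·1)=-137/87, b=Δ2−h2·(2M2+M3)/6=422/87
t_q=27/4 → seg 2, τ=3/4; S=-4+422/87·τ+137/29·τ²+-137/87·τ³=3027/1856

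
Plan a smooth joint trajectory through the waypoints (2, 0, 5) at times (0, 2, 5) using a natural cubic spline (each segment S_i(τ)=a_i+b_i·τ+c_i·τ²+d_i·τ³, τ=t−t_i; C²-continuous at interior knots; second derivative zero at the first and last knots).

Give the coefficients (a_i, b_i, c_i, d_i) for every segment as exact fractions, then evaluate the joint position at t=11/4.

Δ: Δ0=-1, Δ1=5/3
row 1: diag=10, rhs=16; c'=3/10, d'=8/5
back: M1=8/5
M: M0=0, M1=8/5, M2=0
seg 0: a=2, c=M0/2=0, d=(M1−M0)/(6·2)=2/15, b=Δ0−h0·(2M0+M1)/6=-23/15
seg 1: a=0, c=M1/2=4/5, d=(M2−M1)/(6·3)=-4/45, b=Δ1−h1·(2M1+M2)/6=1/15
t_q=11/4 → seg 1, τ=3/4; S=0+1/15·τ+4/5·τ²+-4/45·τ³=37/80

  seg 0: a=2 b=-23/15 c=0 d=2/15
  seg 1: a=0 b=1/15 c=4/5 d=-4/45
S(11/4) = 37/80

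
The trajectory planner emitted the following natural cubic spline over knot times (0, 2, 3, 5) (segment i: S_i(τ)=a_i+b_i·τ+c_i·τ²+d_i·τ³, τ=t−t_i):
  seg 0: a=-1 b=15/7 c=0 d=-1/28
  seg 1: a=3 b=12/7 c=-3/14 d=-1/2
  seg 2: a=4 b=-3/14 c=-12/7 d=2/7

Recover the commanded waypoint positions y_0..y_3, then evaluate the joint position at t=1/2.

y_0=-1 y_1=3 y_2=4 y_3=-1
S(1/2) = 15/224

y_0 = S_0(0) = a_0 = -1
y_1 = S_1(0) = a_1 = 3
y_2 = S_2(0) = a_2 = 4
y_3 = S_2(2) = -1
t_q=1/2 is in segment 0 (τ=1/2); S_0(τ)=15/224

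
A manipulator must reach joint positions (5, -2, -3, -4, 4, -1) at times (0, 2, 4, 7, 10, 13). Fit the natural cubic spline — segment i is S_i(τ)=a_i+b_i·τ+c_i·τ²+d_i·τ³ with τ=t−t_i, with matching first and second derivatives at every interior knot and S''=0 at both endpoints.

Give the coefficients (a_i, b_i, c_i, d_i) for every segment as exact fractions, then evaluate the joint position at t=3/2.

Δ: Δ0=-7/2, Δ1=-1/2, Δ2=-1/3, Δ3=8/3, Δ4=-5/3
row 1: diag=8, rhs=18; c'=1/4, d'=9/4
row 2: denom=10−2·1/4=19/2; d'=(1−2·9/4)/(19/2)=-7/19
row 3: denom=12−3·6/19=210/19; d'=(18−3·-7/19)/(210/19)=121/70
row 4: denom=12−3·19/70=783/70; d'=(-26−3·121/70)/(783/70)=-2183/783
back: M4=-2183/783
back: M3=121/70−19/70·-2183/783=1946/783
back: M2=-7/19−6/19·1946/783=-301/261
back: M1=9/4−1/4·-301/261=1325/522
M: M0=0, M1=1325/522, M2=-301/261, M3=1946/783, M4=-2183/783, M5=0
seg 0: a=5, c=M0/2=0, d=(M1−M0)/(6·2)=1325/6264, b=Δ0−h0·(2M0+M1)/6=-3403/783
seg 1: a=-2, c=M1/2=1325/1044, d=(M2−M1)/(6·2)=-1927/6264, b=Δ1−h1·(2M1+M2)/6=-2831/1566
seg 2: a=-3, c=M2/2=-301/522, d=(M3−M2)/(6·3)=2849/14094, b=Δ2−h2·(2M2+M3)/6=-331/783
seg 3: a=-4, c=M3/2=973/783, d=(M4−M3)/(6·3)=-4129/14094, b=Δ3−h3·(2M3+M4)/6=2467/1566
seg 4: a=4, c=M4/2=-2183/1566, d=(M5−M4)/(6·3)=2183/14094, b=Δ4−h4·(2M4+M5)/6=878/783
t_q=3/2 → seg 0, τ=3/2; S=5+-3403/783·τ+0·τ²+1325/6264·τ³=-13451/16704

  seg 0: a=5 b=-3403/783 c=0 d=1325/6264
  seg 1: a=-2 b=-2831/1566 c=1325/1044 d=-1927/6264
  seg 2: a=-3 b=-331/783 c=-301/522 d=2849/14094
  seg 3: a=-4 b=2467/1566 c=973/783 d=-4129/14094
  seg 4: a=4 b=878/783 c=-2183/1566 d=2183/14094
S(3/2) = -13451/16704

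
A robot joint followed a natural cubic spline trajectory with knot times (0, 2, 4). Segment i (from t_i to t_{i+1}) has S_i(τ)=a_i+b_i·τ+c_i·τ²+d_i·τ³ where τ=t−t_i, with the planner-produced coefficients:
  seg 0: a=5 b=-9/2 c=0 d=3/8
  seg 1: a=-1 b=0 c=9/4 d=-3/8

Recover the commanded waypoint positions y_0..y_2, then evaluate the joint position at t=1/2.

y_0=5 y_1=-1 y_2=5
S(1/2) = 179/64

y_0 = S_0(0) = a_0 = 5
y_1 = S_1(0) = a_1 = -1
y_2 = S_1(2) = 5
t_q=1/2 is in segment 0 (τ=1/2); S_0(τ)=179/64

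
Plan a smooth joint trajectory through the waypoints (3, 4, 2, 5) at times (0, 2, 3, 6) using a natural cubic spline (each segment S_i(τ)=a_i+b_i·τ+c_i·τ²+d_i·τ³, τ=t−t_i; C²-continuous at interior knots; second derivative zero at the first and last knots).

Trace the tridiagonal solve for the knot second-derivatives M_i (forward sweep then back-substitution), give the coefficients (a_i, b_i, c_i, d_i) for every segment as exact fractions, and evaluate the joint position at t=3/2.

  seg 0: a=3 b=139/94 c=0 d=-23/94
  seg 1: a=4 b=-137/94 c=-69/47 d=87/94
  seg 2: a=2 b=-76/47 c=123/94 d=-41/282
S(3/2) = 3303/752

Δ: Δ0=1/2, Δ1=-2, Δ2=1
row 1: diag=6, rhs=-15; c'=1/6, d'=-5/2
row 2: denom=8−1·1/6=47/6; d'=(18−1·-5/2)/(47/6)=123/47
back: M2=123/47
back: M1=-5/2−1/6·123/47=-138/47
M: M0=0, M1=-138/47, M2=123/47, M3=0
seg 0: a=3, c=M0/2=0, d=(M1−M0)/(6·2)=-23/94, b=Δ0−h0·(2M0+M1)/6=139/94
seg 1: a=4, c=M1/2=-69/47, d=(M2−M1)/(6·1)=87/94, b=Δ1−h1·(2M1+M2)/6=-137/94
seg 2: a=2, c=M2/2=123/94, d=(M3−M2)/(6·3)=-41/282, b=Δ2−h2·(2M2+M3)/6=-76/47
t_q=3/2 → seg 0, τ=3/2; S=3+139/94·τ+0·τ²+-23/94·τ³=3303/752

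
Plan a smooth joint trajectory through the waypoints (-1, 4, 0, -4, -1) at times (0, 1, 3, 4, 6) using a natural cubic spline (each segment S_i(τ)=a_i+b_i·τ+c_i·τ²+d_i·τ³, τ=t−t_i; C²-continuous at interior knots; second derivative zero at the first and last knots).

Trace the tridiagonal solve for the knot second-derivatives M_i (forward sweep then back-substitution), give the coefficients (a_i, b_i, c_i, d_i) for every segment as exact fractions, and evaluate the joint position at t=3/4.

Δ: Δ0=5, Δ1=-2, Δ2=-4, Δ3=3/2
row 1: diag=6, rhs=-42; c'=1/3, d'=-7
row 2: denom=6−2·1/3=16/3; d'=(-12−2·-7)/(16/3)=3/8
row 3: denom=6−1·3/16=93/16; d'=(33−1·3/8)/(93/16)=174/31
back: M3=174/31
back: M2=3/8−3/16·174/31=-21/31
back: M1=-7−1/3·-21/31=-210/31
M: M0=0, M1=-210/31, M2=-21/31, M3=174/31, M4=0
seg 0: a=-1, c=M0/2=0, d=(M1−M0)/(6·1)=-35/31, b=Δ0−h0·(2M0+M1)/6=190/31
seg 1: a=4, c=M1/2=-105/31, d=(M2−M1)/(6·2)=63/124, b=Δ1−h1·(2M1+M2)/6=85/31
seg 2: a=0, c=M2/2=-21/62, d=(M3−M2)/(6·1)=65/62, b=Δ2−h2·(2M2+M3)/6=-146/31
seg 3: a=-4, c=M3/2=87/31, d=(M4−M3)/(6·2)=-29/62, b=Δ3−h3·(2M3+M4)/6=-139/62
t_q=3/4 → seg 0, τ=3/4; S=-1+190/31·τ+0·τ²+-35/31·τ³=6191/1984

  seg 0: a=-1 b=190/31 c=0 d=-35/31
  seg 1: a=4 b=85/31 c=-105/31 d=63/124
  seg 2: a=0 b=-146/31 c=-21/62 d=65/62
  seg 3: a=-4 b=-139/62 c=87/31 d=-29/62
S(3/4) = 6191/1984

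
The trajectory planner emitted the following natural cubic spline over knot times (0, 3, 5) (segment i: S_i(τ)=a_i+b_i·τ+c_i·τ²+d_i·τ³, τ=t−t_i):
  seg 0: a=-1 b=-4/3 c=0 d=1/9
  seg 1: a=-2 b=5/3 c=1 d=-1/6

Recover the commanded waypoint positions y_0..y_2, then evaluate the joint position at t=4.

y_0 = S_0(0) = a_0 = -1
y_1 = S_1(0) = a_1 = -2
y_2 = S_1(2) = 4
t_q=4 is in segment 1 (τ=1); S_1(τ)=1/2

y_0=-1 y_1=-2 y_2=4
S(4) = 1/2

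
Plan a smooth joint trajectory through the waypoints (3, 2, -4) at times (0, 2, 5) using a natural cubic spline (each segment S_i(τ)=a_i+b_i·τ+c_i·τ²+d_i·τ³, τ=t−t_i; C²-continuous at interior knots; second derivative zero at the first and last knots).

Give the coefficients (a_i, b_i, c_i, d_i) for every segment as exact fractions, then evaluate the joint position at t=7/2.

Δ: Δ0=-1/2, Δ1=-2
row 1: diag=10, rhs=-9; c'=3/10, d'=-9/10
back: M1=-9/10
M: M0=0, M1=-9/10, M2=0
seg 0: a=3, c=M0/2=0, d=(M1−M0)/(6·2)=-3/40, b=Δ0−h0·(2M0+M1)/6=-1/5
seg 1: a=2, c=M1/2=-9/20, d=(M2−M1)/(6·3)=1/20, b=Δ1−h1·(2M1+M2)/6=-11/10
t_q=7/2 → seg 1, τ=3/2; S=2+-11/10·τ+-9/20·τ²+1/20·τ³=-79/160

  seg 0: a=3 b=-1/5 c=0 d=-3/40
  seg 1: a=2 b=-11/10 c=-9/20 d=1/20
S(7/2) = -79/160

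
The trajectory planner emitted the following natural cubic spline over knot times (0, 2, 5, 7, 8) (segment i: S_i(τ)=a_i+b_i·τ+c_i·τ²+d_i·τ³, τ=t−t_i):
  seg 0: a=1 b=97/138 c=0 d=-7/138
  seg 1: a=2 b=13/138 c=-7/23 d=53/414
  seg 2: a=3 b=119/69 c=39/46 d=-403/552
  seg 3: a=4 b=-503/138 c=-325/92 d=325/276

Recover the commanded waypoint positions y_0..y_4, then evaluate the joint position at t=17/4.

y_0=1 y_1=2 y_2=3 y_3=4 y_4=-2
S(17/4) = 6269/2944

y_0 = S_0(0) = a_0 = 1
y_1 = S_1(0) = a_1 = 2
y_2 = S_2(0) = a_2 = 3
y_3 = S_3(0) = a_3 = 4
y_4 = S_3(1) = -2
t_q=17/4 is in segment 1 (τ=9/4); S_1(τ)=6269/2944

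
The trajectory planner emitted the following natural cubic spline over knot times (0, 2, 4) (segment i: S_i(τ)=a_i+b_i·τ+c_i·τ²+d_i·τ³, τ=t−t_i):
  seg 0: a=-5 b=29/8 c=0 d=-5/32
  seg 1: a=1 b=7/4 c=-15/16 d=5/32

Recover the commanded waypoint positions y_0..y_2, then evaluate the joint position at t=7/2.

y_0 = S_0(0) = a_0 = -5
y_1 = S_1(0) = a_1 = 1
y_2 = S_1(2) = 2
t_q=7/2 is in segment 1 (τ=3/2); S_1(τ)=523/256

y_0=-5 y_1=1 y_2=2
S(7/2) = 523/256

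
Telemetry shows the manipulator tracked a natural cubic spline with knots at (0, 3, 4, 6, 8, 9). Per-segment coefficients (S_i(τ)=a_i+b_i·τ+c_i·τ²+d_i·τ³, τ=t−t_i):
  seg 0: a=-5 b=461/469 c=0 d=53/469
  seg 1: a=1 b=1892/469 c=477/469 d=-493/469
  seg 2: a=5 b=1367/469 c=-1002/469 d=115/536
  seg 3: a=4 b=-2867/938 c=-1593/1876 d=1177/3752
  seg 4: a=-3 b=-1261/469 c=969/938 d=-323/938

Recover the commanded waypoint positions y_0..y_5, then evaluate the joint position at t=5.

y_0 = S_0(0) = a_0 = -5
y_1 = S_1(0) = a_1 = 1
y_2 = S_2(0) = a_2 = 5
y_3 = S_3(0) = a_3 = 4
y_4 = S_4(0) = a_4 = -3
y_5 = S_4(1) = -5
t_q=5 is in segment 2 (τ=1); S_2(τ)=22485/3752

y_0=-5 y_1=1 y_2=5 y_3=4 y_4=-3 y_5=-5
S(5) = 22485/3752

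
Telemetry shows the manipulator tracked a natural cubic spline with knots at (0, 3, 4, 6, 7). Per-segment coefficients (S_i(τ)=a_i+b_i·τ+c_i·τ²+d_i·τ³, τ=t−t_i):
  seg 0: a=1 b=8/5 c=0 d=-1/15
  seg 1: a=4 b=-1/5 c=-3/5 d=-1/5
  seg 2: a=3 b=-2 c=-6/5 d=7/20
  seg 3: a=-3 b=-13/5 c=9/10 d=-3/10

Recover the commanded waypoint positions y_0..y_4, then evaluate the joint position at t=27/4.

y_0 = S_0(0) = a_0 = 1
y_1 = S_1(0) = a_1 = 4
y_2 = S_2(0) = a_2 = 3
y_3 = S_3(0) = a_3 = -3
y_4 = S_3(1) = -5
t_q=27/4 is in segment 3 (τ=3/4); S_3(τ)=-585/128

y_0=1 y_1=4 y_2=3 y_3=-3 y_4=-5
S(27/4) = -585/128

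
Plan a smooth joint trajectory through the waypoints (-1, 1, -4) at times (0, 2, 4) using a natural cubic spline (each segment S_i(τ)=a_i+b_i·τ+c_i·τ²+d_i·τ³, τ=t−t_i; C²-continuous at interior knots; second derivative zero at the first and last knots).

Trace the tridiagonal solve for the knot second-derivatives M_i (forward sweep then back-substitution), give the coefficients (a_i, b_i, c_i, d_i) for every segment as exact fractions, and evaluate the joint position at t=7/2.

  seg 0: a=-1 b=15/8 c=0 d=-7/32
  seg 1: a=1 b=-3/4 c=-21/16 d=7/32
S(7/2) = -599/256

Δ: Δ0=1, Δ1=-5/2
row 1: diag=8, rhs=-21; c'=1/4, d'=-21/8
back: M1=-21/8
M: M0=0, M1=-21/8, M2=0
seg 0: a=-1, c=M0/2=0, d=(M1−M0)/(6·2)=-7/32, b=Δ0−h0·(2M0+M1)/6=15/8
seg 1: a=1, c=M1/2=-21/16, d=(M2−M1)/(6·2)=7/32, b=Δ1−h1·(2M1+M2)/6=-3/4
t_q=7/2 → seg 1, τ=3/2; S=1+-3/4·τ+-21/16·τ²+7/32·τ³=-599/256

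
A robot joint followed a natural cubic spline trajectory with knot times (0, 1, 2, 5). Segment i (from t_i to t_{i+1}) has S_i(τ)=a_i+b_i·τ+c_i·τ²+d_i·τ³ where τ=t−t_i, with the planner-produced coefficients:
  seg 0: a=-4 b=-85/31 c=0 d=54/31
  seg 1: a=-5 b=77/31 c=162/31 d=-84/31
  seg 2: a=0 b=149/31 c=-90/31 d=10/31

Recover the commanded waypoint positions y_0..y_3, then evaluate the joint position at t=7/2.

y_0=-4 y_1=-5 y_2=0 y_3=-3
S(7/2) = 219/124

y_0 = S_0(0) = a_0 = -4
y_1 = S_1(0) = a_1 = -5
y_2 = S_2(0) = a_2 = 0
y_3 = S_2(3) = -3
t_q=7/2 is in segment 2 (τ=3/2); S_2(τ)=219/124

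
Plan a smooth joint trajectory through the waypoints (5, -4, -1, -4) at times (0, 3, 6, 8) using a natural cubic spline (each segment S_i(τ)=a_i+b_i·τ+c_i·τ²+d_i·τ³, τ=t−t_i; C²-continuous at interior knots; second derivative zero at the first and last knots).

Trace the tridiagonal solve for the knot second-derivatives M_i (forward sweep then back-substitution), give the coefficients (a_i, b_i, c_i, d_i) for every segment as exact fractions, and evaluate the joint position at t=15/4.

  seg 0: a=5 b=-317/74 c=0 d=95/666
  seg 1: a=-4 b=-16/37 c=95/74 d=-179/666
  seg 2: a=-1 b=1/74 c=-42/37 d=7/37
S(15/4) = -17597/4736

Δ: Δ0=-3, Δ1=1, Δ2=-3/2
row 1: diag=12, rhs=24; c'=1/4, d'=2
row 2: denom=10−3·1/4=37/4; d'=(-15−3·2)/(37/4)=-84/37
back: M2=-84/37
back: M1=2−1/4·-84/37=95/37
M: M0=0, M1=95/37, M2=-84/37, M3=0
seg 0: a=5, c=M0/2=0, d=(M1−M0)/(6·3)=95/666, b=Δ0−h0·(2M0+M1)/6=-317/74
seg 1: a=-4, c=M1/2=95/74, d=(M2−M1)/(6·3)=-179/666, b=Δ1−h1·(2M1+M2)/6=-16/37
seg 2: a=-1, c=M2/2=-42/37, d=(M3−M2)/(6·2)=7/37, b=Δ2−h2·(2M2+M3)/6=1/74
t_q=15/4 → seg 1, τ=3/4; S=-4+-16/37·τ+95/74·τ²+-179/666·τ³=-17597/4736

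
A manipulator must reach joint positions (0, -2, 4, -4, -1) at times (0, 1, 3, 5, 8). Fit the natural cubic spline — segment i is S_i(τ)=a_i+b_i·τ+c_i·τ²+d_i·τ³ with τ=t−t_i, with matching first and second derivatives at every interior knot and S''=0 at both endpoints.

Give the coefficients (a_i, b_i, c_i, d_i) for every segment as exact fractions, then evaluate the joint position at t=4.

Δ: Δ0=-2, Δ1=3, Δ2=-4, Δ3=1
row 1: diag=6, rhs=30; c'=1/3, d'=5
row 2: denom=8−2·1/3=22/3; d'=(-42−2·5)/(22/3)=-78/11
row 3: denom=10−2·3/11=104/11; d'=(30−2·-78/11)/(104/11)=243/52
back: M3=243/52
back: M2=-78/11−3/11·243/52=-435/52
back: M1=5−1/3·-435/52=405/52
M: M0=0, M1=405/52, M2=-435/52, M3=243/52, M4=0
seg 0: a=0, c=M0/2=0, d=(M1−M0)/(6·1)=135/104, b=Δ0−h0·(2M0+M1)/6=-343/104
seg 1: a=-2, c=M1/2=405/104, d=(M2−M1)/(6·2)=-35/26, b=Δ1−h1·(2M1+M2)/6=31/52
seg 2: a=4, c=M2/2=-435/104, d=(M3−M2)/(6·2)=113/104, b=Δ2−h2·(2M2+M3)/6=1/52
seg 3: a=-4, c=M3/2=243/104, d=(M4−M3)/(6·3)=-27/104, b=Δ3−h3·(2M3+M4)/6=-191/52
t_q=4 → seg 2, τ=1; S=4+1/52·τ+-435/104·τ²+113/104·τ³=12/13

  seg 0: a=0 b=-343/104 c=0 d=135/104
  seg 1: a=-2 b=31/52 c=405/104 d=-35/26
  seg 2: a=4 b=1/52 c=-435/104 d=113/104
  seg 3: a=-4 b=-191/52 c=243/104 d=-27/104
S(4) = 12/13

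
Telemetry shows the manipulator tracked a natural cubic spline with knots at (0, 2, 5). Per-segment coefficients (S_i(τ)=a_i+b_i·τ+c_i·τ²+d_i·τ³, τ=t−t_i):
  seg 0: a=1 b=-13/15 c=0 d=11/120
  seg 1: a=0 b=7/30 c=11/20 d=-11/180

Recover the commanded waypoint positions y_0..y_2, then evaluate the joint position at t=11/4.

y_0 = S_0(0) = a_0 = 1
y_1 = S_1(0) = a_1 = 0
y_2 = S_1(3) = 4
t_q=11/4 is in segment 1 (τ=3/4); S_1(τ)=587/1280

y_0=1 y_1=0 y_2=4
S(11/4) = 587/1280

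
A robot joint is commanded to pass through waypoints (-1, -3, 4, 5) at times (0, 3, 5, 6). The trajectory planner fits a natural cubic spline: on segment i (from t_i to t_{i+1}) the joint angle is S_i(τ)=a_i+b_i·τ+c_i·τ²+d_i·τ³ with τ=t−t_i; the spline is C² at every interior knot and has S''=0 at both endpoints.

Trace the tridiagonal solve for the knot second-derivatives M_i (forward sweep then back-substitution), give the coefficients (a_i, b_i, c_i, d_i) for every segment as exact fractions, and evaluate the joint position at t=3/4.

  seg 0: a=-1 b=-191/84 c=0 d=5/28
  seg 1: a=-3 b=107/42 c=45/28 d=-95/168
  seg 2: a=4 b=46/21 c=-25/14 d=25/42
S(3/4) = -4713/1792

Δ: Δ0=-2/3, Δ1=7/2, Δ2=1
row 1: diag=10, rhs=25; c'=1/5, d'=5/2
row 2: denom=6−2·1/5=28/5; d'=(-15−2·5/2)/(28/5)=-25/7
back: M2=-25/7
back: M1=5/2−1/5·-25/7=45/14
M: M0=0, M1=45/14, M2=-25/7, M3=0
seg 0: a=-1, c=M0/2=0, d=(M1−M0)/(6·3)=5/28, b=Δ0−h0·(2M0+M1)/6=-191/84
seg 1: a=-3, c=M1/2=45/28, d=(M2−M1)/(6·2)=-95/168, b=Δ1−h1·(2M1+M2)/6=107/42
seg 2: a=4, c=M2/2=-25/14, d=(M3−M2)/(6·1)=25/42, b=Δ2−h2·(2M2+M3)/6=46/21
t_q=3/4 → seg 0, τ=3/4; S=-1+-191/84·τ+0·τ²+5/28·τ³=-4713/1792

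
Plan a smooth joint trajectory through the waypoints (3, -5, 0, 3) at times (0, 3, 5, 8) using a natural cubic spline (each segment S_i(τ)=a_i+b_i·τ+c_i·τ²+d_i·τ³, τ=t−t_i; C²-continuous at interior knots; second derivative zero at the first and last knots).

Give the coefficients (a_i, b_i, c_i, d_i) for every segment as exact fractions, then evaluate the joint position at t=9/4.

  seg 0: a=3 b=-35/8 c=0 d=41/216
  seg 1: a=-5 b=3/4 c=41/24 d=-5/12
  seg 2: a=0 b=31/12 c=-19/24 d=19/216
S(9/4) = -2397/512

Δ: Δ0=-8/3, Δ1=5/2, Δ2=1
row 1: diag=10, rhs=31; c'=1/5, d'=31/10
row 2: denom=10−2·1/5=48/5; d'=(-9−2·31/10)/(48/5)=-19/12
back: M2=-19/12
back: M1=31/10−1/5·-19/12=41/12
M: M0=0, M1=41/12, M2=-19/12, M3=0
seg 0: a=3, c=M0/2=0, d=(M1−M0)/(6·3)=41/216, b=Δ0−h0·(2M0+M1)/6=-35/8
seg 1: a=-5, c=M1/2=41/24, d=(M2−M1)/(6·2)=-5/12, b=Δ1−h1·(2M1+M2)/6=3/4
seg 2: a=0, c=M2/2=-19/24, d=(M3−M2)/(6·3)=19/216, b=Δ2−h2·(2M2+M3)/6=31/12
t_q=9/4 → seg 0, τ=9/4; S=3+-35/8·τ+0·τ²+41/216·τ³=-2397/512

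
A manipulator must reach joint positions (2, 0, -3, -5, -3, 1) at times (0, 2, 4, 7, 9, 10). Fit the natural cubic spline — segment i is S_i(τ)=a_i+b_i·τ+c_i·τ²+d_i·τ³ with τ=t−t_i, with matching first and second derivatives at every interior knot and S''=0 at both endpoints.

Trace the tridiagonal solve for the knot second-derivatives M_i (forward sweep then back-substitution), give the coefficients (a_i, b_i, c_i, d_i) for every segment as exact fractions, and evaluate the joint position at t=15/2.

  seg 0: a=2 b=-4769/5736 c=0 d=-967/22944
  seg 1: a=0 b=-3835/2868 c=-967/3824 d=1967/22944
  seg 2: a=-3 b=-7571/5736 c=125/478 d=-251/17208
  seg 3: a=-5 b=-415/2868 c=249/1912 d=317/1434
  seg 4: a=-3 b=8687/2868 c=2785/1912 d=-2785/5736
S(15/2) = -38333/7648

Δ: Δ0=-1, Δ1=-3/2, Δ2=-2/3, Δ3=1, Δ4=4
row 1: diag=8, rhs=-3; c'=1/4, d'=-3/8
row 2: denom=10−2·1/4=19/2; d'=(5−2·-3/8)/(19/2)=23/38
row 3: denom=10−3·6/19=172/19; d'=(10−3·23/38)/(172/19)=311/344
row 4: denom=6−2·19/86=239/43; d'=(18−2·311/344)/(239/43)=2785/956
back: M4=2785/956
back: M3=311/344−19/86·2785/956=249/956
back: M2=23/38−6/19·249/956=125/239
back: M1=-3/8−1/4·125/239=-967/1912
M: M0=0, M1=-967/1912, M2=125/239, M3=249/956, M4=2785/956, M5=0
seg 0: a=2, c=M0/2=0, d=(M1−M0)/(6·2)=-967/22944, b=Δ0−h0·(2M0+M1)/6=-4769/5736
seg 1: a=0, c=M1/2=-967/3824, d=(M2−M1)/(6·2)=1967/22944, b=Δ1−h1·(2M1+M2)/6=-3835/2868
seg 2: a=-3, c=M2/2=125/478, d=(M3−M2)/(6·3)=-251/17208, b=Δ2−h2·(2M2+M3)/6=-7571/5736
seg 3: a=-5, c=M3/2=249/1912, d=(M4−M3)/(6·2)=317/1434, b=Δ3−h3·(2M3+M4)/6=-415/2868
seg 4: a=-3, c=M4/2=2785/1912, d=(M5−M4)/(6·1)=-2785/5736, b=Δ4−h4·(2M4+M5)/6=8687/2868
t_q=15/2 → seg 3, τ=1/2; S=-5+-415/2868·τ+249/1912·τ²+317/1434·τ³=-38333/7648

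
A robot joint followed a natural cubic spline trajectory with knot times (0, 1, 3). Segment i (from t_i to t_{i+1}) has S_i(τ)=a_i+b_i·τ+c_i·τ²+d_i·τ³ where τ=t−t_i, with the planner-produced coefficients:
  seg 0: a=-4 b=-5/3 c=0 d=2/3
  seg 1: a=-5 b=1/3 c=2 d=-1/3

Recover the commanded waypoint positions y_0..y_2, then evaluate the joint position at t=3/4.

y_0 = S_0(0) = a_0 = -4
y_1 = S_1(0) = a_1 = -5
y_2 = S_1(2) = 1
t_q=3/4 is in segment 0 (τ=3/4); S_0(τ)=-159/32

y_0=-4 y_1=-5 y_2=1
S(3/4) = -159/32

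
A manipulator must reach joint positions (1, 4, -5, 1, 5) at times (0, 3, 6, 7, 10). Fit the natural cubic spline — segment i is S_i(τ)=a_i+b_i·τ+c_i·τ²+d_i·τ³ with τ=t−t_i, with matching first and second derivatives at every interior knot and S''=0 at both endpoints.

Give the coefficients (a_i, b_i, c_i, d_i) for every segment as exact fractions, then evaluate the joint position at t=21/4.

Δ: Δ0=1, Δ1=-3, Δ2=6, Δ3=4/3
row 1: diag=12, rhs=-24; c'=1/4, d'=-2
row 2: denom=8−3·1/4=29/4; d'=(54−3·-2)/(29/4)=240/29
row 3: denom=8−1·4/29=228/29; d'=(-28−1·240/29)/(228/29)=-263/57
back: M3=-263/57
back: M2=240/29−4/29·-263/57=508/57
back: M1=-2−1/4·508/57=-241/57
M: M0=0, M1=-241/57, M2=508/57, M3=-263/57, M4=0
seg 0: a=1, c=M0/2=0, d=(M1−M0)/(6·3)=-241/1026, b=Δ0−h0·(2M0+M1)/6=355/114
seg 1: a=4, c=M1/2=-241/114, d=(M2−M1)/(6·3)=749/1026, b=Δ1−h1·(2M1+M2)/6=-184/57
seg 2: a=-5, c=M2/2=254/57, d=(M3−M2)/(6·1)=-257/114, b=Δ2−h2·(2M2+M3)/6=433/114
seg 3: a=1, c=M3/2=-263/114, d=(M4−M3)/(6·3)=263/1026, b=Δ3−h3·(2M3+M4)/6=113/19
t_q=21/4 → seg 1, τ=9/4; S=4+-184/57·τ+-241/114·τ²+749/1026·τ³=-13741/2432

  seg 0: a=1 b=355/114 c=0 d=-241/1026
  seg 1: a=4 b=-184/57 c=-241/114 d=749/1026
  seg 2: a=-5 b=433/114 c=254/57 d=-257/114
  seg 3: a=1 b=113/19 c=-263/114 d=263/1026
S(21/4) = -13741/2432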